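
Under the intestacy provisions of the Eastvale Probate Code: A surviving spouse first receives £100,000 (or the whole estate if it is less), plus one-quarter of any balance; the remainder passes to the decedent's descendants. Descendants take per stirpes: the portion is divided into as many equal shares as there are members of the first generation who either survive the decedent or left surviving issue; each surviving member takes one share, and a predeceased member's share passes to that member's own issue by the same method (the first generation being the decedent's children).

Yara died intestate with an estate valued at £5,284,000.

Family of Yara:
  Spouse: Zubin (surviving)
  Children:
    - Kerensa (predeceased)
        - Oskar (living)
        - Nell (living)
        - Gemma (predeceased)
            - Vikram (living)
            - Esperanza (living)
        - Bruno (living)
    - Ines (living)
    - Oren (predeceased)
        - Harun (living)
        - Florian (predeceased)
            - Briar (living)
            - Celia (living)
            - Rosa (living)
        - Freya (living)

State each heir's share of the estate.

Zubin: £1,396,000; Oskar: £324,000; Nell: £324,000; Vikram: £162,000; Esperanza: £162,000; Bruno: £324,000; Ines: £1,296,000; Harun: £432,000; Briar: £144,000; Celia: £144,000; Rosa: £144,000; Freya: £432,000

Zubin first takes £100,000, leaving a balance of £5,184,000. Zubin then takes one-quarter of the balance (£1,296,000), for a total of £1,396,000. The remaining £3,888,000 passes to the descendants.
The descendants' portion (£3,888,000) is divided into 3 shares of £1,296,000: Ines takes £1,296,000; Kerensa's £1,296,000 share passes to Kerensa's issue; Oren's £1,296,000 share passes to Oren's issue.
Kerensa's share (£1,296,000) is divided into 4 shares of £324,000: Oskar, Nell, and Bruno each take £324,000; Gemma's £324,000 share passes to Gemma's issue.
Gemma's share (£324,000) is divided into 2 shares of £162,000: Vikram and Esperanza each take £162,000.
Oren's share (£1,296,000) is divided into 3 shares of £432,000: Harun and Freya each take £432,000; Florian's £432,000 share passes to Florian's issue.
Florian's share (£432,000) is divided into 3 shares of £144,000: Briar, Celia, and Rosa each take £144,000.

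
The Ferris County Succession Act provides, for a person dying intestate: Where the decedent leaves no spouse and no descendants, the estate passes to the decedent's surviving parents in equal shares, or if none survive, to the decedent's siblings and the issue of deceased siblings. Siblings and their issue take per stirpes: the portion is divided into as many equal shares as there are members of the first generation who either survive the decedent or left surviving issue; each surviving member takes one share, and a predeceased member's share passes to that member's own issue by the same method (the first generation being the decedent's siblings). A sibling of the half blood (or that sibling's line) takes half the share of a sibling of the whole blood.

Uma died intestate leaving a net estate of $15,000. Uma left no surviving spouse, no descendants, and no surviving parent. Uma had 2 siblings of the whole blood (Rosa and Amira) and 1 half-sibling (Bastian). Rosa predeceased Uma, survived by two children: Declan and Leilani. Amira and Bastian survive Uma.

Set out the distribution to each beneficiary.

The entire $15,000 passes to the siblings and their issue.
Counting each half-blood sibling's line as half a unit, there are 5/2 units in $15,000, so one unit is $6,000. Whole-blood lines (Rosa and Amira) take $6,000 each; half-blood lines (Bastian) take $3,000 each.
Rosa's share ($6,000) is divided into 2 shares of $3,000: Declan and Leilani each take $3,000.

Declan: $3,000; Leilani: $3,000; Amira: $6,000; Bastian: $3,000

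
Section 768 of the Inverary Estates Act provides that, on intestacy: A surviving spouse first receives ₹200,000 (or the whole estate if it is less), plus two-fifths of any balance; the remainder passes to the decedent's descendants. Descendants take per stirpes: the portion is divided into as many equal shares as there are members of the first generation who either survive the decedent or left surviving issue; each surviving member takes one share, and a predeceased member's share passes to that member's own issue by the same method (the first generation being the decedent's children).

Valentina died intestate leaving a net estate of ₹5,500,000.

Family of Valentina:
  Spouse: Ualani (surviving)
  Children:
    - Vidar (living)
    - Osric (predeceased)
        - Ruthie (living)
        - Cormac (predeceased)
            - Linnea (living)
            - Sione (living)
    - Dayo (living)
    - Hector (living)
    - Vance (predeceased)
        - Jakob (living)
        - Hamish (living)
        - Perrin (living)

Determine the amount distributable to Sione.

Ualani first takes ₹200,000, leaving a balance of ₹5,300,000. Ualani then takes two-fifths of the balance (₹2,120,000), for a total of ₹2,320,000. The remaining ₹3,180,000 passes to the descendants.
The descendants' portion (₹3,180,000) is divided into 5 shares of ₹636,000: Vidar, Dayo, and Hector each take ₹636,000; Osric's ₹636,000 share passes to Osric's issue; Vance's ₹636,000 share passes to Vance's issue.
Osric's share (₹636,000) is divided into 2 shares of ₹318,000: Ruthie takes ₹318,000; Cormac's ₹318,000 share passes to Cormac's issue.
Cormac's share (₹318,000) is divided into 2 shares of ₹159,000: Linnea and Sione each take ₹159,000.
Vance's share (₹636,000) is divided into 3 shares of ₹212,000: Jakob, Hamish, and Perrin each take ₹212,000.

Sione receives ₹159,000.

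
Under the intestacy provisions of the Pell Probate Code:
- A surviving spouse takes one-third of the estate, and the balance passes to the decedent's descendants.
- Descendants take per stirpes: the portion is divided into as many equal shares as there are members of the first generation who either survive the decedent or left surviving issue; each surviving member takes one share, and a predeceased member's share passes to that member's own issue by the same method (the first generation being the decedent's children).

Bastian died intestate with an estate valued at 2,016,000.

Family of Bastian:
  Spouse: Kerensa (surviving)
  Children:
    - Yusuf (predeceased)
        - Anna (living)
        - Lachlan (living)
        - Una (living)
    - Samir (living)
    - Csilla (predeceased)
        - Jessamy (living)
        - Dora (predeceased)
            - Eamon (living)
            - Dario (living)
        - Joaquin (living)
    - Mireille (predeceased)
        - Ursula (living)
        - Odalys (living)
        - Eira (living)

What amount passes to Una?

Kerensa takes one-third of 2,016,000 = 672,000. The remaining 1,344,000 passes to the descendants.
The descendants' portion (1,344,000) is divided into 4 shares of 336,000: Samir takes 336,000; Yusuf's 336,000 share passes to Yusuf's issue; Csilla's 336,000 share passes to Csilla's issue; Mireille's 336,000 share passes to Mireille's issue.
Yusuf's share (336,000) is divided into 3 shares of 112,000: Anna, Lachlan, and Una each take 112,000.
Csilla's share (336,000) is divided into 3 shares of 112,000: Jessamy and Joaquin each take 112,000; Dora's 112,000 share passes to Dora's issue.
Dora's share (112,000) is divided into 2 shares of 56,000: Eamon and Dario each take 56,000.
Mireille's share (336,000) is divided into 3 shares of 112,000: Ursula, Odalys, and Eira each take 112,000.

Una receives 112,000.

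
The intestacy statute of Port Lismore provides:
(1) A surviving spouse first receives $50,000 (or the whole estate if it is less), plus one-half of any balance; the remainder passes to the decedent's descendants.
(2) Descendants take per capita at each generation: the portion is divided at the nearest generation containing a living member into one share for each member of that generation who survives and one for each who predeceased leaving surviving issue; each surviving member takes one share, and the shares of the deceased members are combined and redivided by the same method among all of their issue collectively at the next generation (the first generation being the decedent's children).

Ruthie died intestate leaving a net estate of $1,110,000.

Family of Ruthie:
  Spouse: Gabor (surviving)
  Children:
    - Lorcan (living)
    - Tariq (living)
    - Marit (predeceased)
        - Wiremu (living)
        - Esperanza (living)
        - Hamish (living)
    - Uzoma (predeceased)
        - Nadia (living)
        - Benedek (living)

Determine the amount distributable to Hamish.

Gabor first takes $50,000, leaving a balance of $1,060,000. Gabor then takes one-half of the balance ($530,000), for a total of $580,000. The remaining $530,000 passes to the descendants.
The descendants' portion ($530,000) is divided at the children's generation into 4 shares of $132,500. Lorcan and Tariq each take $132,500. The 2 shares of the deceased (Marit and Uzoma) are combined into a pool of $265,000.
That pool ($265,000) is divided at the grandchildren's generation equally among Wiremu, Esperanza, Hamish, Nadia, and Benedek: $53,000 each.

Hamish receives $53,000.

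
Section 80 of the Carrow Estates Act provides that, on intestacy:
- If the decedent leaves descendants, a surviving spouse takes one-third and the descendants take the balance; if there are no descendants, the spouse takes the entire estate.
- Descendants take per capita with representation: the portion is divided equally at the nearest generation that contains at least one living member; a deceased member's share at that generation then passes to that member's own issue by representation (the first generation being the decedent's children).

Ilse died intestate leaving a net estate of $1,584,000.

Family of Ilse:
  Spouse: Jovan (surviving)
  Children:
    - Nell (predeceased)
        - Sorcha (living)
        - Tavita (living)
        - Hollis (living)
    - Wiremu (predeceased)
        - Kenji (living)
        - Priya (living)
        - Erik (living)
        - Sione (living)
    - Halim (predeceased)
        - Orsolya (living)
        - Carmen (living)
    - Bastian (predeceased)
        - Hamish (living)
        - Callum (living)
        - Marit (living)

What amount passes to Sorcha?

Jovan takes one-third of $1,584,000 = $528,000. The remaining $1,056,000 passes to the descendants.
No child survives, so the initial division is made at the grandchildren's generation.
The descendants' portion ($1,056,000) is divided into 12 shares of $88,000: Sorcha, Tavita, Hollis, Kenji, Priya, Erik, Sione, Orsolya, Carmen, Hamish, Callum, and Marit each take $88,000.

Sorcha receives $88,000.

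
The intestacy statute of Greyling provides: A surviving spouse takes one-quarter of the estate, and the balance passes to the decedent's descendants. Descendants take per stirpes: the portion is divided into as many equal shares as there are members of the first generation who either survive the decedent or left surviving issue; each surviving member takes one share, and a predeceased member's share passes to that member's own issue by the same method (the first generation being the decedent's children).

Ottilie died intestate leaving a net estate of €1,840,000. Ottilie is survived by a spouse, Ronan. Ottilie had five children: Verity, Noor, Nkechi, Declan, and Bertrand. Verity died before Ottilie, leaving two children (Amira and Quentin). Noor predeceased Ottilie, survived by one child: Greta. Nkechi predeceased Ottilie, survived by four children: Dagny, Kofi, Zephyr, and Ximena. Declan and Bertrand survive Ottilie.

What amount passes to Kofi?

Kofi receives €69,000.

Ronan takes one-quarter of €1,840,000 = €460,000. The remaining €1,380,000 passes to the descendants.
The descendants' portion (€1,380,000) is divided into 5 shares of €276,000: Declan and Bertrand each take €276,000; Verity's €276,000 share passes to Verity's issue; Noor's €276,000 share passes to Noor's issue; Nkechi's €276,000 share passes to Nkechi's issue.
Verity's share (€276,000) is divided into 2 shares of €138,000: Amira and Quentin each take €138,000.
Noor's share (€276,000) passes entirely to Greta.
Nkechi's share (€276,000) is divided into 4 shares of €69,000: Dagny, Kofi, Zephyr, and Ximena each take €69,000.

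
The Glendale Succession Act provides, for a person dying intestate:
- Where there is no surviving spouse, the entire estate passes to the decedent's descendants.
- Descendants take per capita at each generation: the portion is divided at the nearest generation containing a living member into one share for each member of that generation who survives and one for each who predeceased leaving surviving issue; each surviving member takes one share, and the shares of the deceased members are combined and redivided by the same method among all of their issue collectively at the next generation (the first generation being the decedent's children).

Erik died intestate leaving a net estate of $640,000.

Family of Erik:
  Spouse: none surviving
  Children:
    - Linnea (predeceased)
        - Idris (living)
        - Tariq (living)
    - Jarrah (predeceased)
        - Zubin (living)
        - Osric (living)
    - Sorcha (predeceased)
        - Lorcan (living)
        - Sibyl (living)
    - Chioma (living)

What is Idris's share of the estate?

The entire $640,000 passes to the descendants.
That amount ($640,000) is divided at the children's generation into 4 shares of $160,000. Chioma takes $160,000. The 3 shares of the deceased (Linnea, Jarrah, and Sorcha) are combined into a pool of $480,000.
That pool ($480,000) is divided at the grandchildren's generation equally among Idris, Tariq, Zubin, Osric, Lorcan, and Sibyl: $80,000 each.

Idris receives $80,000.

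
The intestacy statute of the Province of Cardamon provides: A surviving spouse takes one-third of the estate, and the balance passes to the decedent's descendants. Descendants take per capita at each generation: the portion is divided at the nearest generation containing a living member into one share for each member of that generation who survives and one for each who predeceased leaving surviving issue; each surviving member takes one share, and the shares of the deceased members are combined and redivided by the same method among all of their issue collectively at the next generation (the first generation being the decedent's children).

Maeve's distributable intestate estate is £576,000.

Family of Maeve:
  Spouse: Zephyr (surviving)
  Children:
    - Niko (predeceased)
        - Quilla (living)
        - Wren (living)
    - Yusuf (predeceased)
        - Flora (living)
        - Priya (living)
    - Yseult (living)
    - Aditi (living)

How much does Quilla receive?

Quilla receives £48,000.

Zephyr takes one-third of £576,000 = £192,000. The remaining £384,000 passes to the descendants.
The descendants' portion (£384,000) is divided at the children's generation into 4 shares of £96,000. Yseult and Aditi each take £96,000. The 2 shares of the deceased (Niko and Yusuf) are combined into a pool of £192,000.
That pool (£192,000) is divided at the grandchildren's generation equally among Quilla, Wren, Flora, and Priya: £48,000 each.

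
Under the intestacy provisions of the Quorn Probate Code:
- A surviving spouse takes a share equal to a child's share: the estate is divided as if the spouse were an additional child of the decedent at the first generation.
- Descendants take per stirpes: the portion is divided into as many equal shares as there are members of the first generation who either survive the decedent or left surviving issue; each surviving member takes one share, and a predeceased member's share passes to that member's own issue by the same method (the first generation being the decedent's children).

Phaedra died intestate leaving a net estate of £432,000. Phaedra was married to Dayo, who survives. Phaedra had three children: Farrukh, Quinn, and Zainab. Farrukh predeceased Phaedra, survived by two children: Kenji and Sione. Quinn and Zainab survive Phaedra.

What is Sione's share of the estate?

Sione receives £54,000.

The spouse counts as an additional share at the children's level, so there are 4 primary shares of £108,000. Dayo takes one such share (£108,000).
The children's combined portion (£324,000) is divided into 3 shares of £108,000: Quinn and Zainab each take £108,000; Farrukh's £108,000 share passes to Farrukh's issue.
Farrukh's share (£108,000) is divided into 2 shares of £54,000: Kenji and Sione each take £54,000.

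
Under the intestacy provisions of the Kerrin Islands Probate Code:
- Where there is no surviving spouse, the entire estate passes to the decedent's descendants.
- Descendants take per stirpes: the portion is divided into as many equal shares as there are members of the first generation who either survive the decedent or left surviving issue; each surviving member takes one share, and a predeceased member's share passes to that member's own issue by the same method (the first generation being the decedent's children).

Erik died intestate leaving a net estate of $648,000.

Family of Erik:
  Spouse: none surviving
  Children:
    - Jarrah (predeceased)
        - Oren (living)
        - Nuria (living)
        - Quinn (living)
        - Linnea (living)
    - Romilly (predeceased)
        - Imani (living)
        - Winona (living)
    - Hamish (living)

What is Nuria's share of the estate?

Nuria receives $54,000.

The entire $648,000 passes to the descendants.
That amount ($648,000) is divided into 3 shares of $216,000: Hamish takes $216,000; Jarrah's $216,000 share passes to Jarrah's issue; Romilly's $216,000 share passes to Romilly's issue.
Jarrah's share ($216,000) is divided into 4 shares of $54,000: Oren, Nuria, Quinn, and Linnea each take $54,000.
Romilly's share ($216,000) is divided into 2 shares of $108,000: Imani and Winona each take $108,000.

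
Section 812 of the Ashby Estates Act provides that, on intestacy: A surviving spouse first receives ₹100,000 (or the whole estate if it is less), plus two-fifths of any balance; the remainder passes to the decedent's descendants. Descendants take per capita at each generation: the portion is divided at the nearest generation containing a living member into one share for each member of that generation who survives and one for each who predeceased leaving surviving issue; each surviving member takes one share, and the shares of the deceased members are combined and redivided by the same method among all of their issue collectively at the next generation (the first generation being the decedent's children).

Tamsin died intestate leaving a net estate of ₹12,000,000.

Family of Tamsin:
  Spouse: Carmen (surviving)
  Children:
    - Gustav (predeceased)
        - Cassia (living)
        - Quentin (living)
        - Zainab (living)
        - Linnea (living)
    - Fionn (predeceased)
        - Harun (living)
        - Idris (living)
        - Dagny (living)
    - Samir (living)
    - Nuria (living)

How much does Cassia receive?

Carmen first takes ₹100,000, leaving a balance of ₹11,900,000. Carmen then takes two-fifths of the balance (₹4,760,000), for a total of ₹4,860,000. The remaining ₹7,140,000 passes to the descendants.
The descendants' portion (₹7,140,000) is divided at the children's generation into 4 shares of ₹1,785,000. Samir and Nuria each take ₹1,785,000. The 2 shares of the deceased (Gustav and Fionn) are combined into a pool of ₹3,570,000.
That pool (₹3,570,000) is divided at the grandchildren's generation equally among Cassia, Quentin, Zainab, Linnea, Harun, Idris, and Dagny: ₹510,000 each.

Cassia receives ₹510,000.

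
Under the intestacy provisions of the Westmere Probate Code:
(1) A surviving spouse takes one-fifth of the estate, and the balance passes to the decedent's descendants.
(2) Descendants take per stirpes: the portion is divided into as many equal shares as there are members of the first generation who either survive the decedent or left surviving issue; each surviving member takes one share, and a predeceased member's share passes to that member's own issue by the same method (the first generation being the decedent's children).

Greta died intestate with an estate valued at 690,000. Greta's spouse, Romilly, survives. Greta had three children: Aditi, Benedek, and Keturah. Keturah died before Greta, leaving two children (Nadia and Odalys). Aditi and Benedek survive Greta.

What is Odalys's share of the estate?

Romilly takes one-fifth of 690,000 = 138,000. The remaining 552,000 passes to the descendants.
The descendants' portion (552,000) is divided into 3 shares of 184,000: Aditi and Benedek each take 184,000; Keturah's 184,000 share passes to Keturah's issue.
Keturah's share (184,000) is divided into 2 shares of 92,000: Nadia and Odalys each take 92,000.

Odalys receives 92,000.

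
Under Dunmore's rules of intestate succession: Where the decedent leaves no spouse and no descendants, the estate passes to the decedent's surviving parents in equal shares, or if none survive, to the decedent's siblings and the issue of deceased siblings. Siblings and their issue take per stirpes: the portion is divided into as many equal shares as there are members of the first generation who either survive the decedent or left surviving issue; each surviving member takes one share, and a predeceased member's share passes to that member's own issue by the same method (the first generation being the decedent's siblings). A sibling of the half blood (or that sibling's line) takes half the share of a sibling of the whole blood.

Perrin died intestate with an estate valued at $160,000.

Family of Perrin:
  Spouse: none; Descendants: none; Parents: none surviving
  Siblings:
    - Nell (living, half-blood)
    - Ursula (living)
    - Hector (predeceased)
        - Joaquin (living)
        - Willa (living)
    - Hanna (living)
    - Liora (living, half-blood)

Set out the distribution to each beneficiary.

The entire $160,000 passes to the siblings and their issue.
Counting each half-blood sibling's line as half a unit, there are 4 units in $160,000, so one unit is $40,000. Whole-blood lines (Ursula, Hector, and Hanna) take $40,000 each; half-blood lines (Nell and Liora) take $20,000 each.
Hector's share ($40,000) is divided into 2 shares of $20,000: Joaquin and Willa each take $20,000.

Nell: $20,000; Ursula: $40,000; Joaquin: $20,000; Willa: $20,000; Hanna: $40,000; Liora: $20,000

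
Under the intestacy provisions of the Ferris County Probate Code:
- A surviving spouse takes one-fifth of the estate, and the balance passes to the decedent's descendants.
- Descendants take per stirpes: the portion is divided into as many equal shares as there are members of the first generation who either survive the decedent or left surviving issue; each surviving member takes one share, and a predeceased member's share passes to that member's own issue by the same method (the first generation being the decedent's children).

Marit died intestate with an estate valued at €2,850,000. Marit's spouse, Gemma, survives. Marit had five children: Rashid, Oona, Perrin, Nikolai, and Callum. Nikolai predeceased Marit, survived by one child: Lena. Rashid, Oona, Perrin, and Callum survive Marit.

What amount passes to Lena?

Lena receives €456,000.

Gemma takes one-fifth of €2,850,000 = €570,000. The remaining €2,280,000 passes to the descendants.
The descendants' portion (€2,280,000) is divided into 5 shares of €456,000: Rashid, Oona, Perrin, and Callum each take €456,000; Nikolai's €456,000 share passes to Nikolai's issue.
Nikolai's share (€456,000) passes entirely to Lena.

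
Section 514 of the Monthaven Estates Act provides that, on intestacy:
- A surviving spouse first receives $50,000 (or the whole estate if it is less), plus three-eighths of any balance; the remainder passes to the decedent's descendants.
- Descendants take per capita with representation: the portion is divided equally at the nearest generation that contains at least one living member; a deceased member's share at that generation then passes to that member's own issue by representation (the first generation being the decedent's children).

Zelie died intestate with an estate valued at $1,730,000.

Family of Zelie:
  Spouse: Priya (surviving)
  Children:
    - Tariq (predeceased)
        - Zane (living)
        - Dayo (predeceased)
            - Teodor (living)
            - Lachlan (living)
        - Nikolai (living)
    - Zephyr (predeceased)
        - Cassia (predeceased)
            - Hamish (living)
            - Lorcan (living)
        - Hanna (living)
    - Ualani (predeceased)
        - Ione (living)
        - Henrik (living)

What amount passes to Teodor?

Teodor receives $75,000.

Priya first takes $50,000, leaving a balance of $1,680,000. Priya then takes three-eighths of the balance ($630,000), for a total of $680,000. The remaining $1,050,000 passes to the descendants.
No child survives, so the initial division is made at the grandchildren's generation.
The descendants' portion ($1,050,000) is divided into 7 shares of $150,000: Zane, Nikolai, Hanna, Ione, and Henrik each take $150,000; Dayo's $150,000 share passes to Dayo's issue; Cassia's $150,000 share passes to Cassia's issue.
Dayo's share ($150,000) is divided into 2 shares of $75,000: Teodor and Lachlan each take $75,000.
Cassia's share ($150,000) is divided into 2 shares of $75,000: Hamish and Lorcan each take $75,000.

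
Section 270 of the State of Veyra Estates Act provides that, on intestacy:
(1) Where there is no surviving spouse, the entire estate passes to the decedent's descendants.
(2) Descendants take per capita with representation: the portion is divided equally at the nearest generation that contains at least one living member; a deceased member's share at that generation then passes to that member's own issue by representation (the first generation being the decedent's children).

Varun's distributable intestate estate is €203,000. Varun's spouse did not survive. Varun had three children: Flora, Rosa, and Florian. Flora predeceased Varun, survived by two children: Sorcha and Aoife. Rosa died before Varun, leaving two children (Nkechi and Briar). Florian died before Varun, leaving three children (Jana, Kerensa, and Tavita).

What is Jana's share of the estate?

The entire €203,000 passes to the descendants.
No child survives, so the initial division is made at the grandchildren's generation.
That amount (€203,000) is divided into 7 shares of €29,000: Sorcha, Aoife, Nkechi, Briar, Jana, Kerensa, and Tavita each take €29,000.

Jana receives €29,000.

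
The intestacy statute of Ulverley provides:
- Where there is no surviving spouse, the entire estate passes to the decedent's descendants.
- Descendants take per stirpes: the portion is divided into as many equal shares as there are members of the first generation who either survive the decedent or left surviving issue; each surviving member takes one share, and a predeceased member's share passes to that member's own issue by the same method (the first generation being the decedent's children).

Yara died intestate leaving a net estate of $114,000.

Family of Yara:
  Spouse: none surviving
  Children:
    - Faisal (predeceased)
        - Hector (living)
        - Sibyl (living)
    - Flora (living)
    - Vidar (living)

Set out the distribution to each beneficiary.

Hector: $19,000; Sibyl: $19,000; Flora: $38,000; Vidar: $38,000

The entire $114,000 passes to the descendants.
That amount ($114,000) is divided into 3 shares of $38,000: Flora and Vidar each take $38,000; Faisal's $38,000 share passes to Faisal's issue.
Faisal's share ($38,000) is divided into 2 shares of $19,000: Hector and Sibyl each take $19,000.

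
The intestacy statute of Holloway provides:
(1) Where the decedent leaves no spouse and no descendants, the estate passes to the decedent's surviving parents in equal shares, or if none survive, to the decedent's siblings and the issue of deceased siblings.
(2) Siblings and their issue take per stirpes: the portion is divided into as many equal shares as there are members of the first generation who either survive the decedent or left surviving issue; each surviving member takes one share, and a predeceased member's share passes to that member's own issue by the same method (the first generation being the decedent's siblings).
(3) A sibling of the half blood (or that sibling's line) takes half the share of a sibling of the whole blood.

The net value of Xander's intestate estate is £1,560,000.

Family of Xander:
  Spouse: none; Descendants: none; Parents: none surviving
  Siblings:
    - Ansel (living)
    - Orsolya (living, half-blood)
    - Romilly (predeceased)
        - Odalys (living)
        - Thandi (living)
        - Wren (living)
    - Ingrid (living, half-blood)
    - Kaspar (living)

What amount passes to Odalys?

The entire £1,560,000 passes to the siblings and their issue.
Counting each half-blood sibling's line as half a unit, there are 4 units in £1,560,000, so one unit is £390,000. Whole-blood lines (Ansel, Romilly, and Kaspar) take £390,000 each; half-blood lines (Orsolya and Ingrid) take £195,000 each.
Romilly's share (£390,000) is divided into 3 shares of £130,000: Odalys, Thandi, and Wren each take £130,000.

Odalys receives £130,000.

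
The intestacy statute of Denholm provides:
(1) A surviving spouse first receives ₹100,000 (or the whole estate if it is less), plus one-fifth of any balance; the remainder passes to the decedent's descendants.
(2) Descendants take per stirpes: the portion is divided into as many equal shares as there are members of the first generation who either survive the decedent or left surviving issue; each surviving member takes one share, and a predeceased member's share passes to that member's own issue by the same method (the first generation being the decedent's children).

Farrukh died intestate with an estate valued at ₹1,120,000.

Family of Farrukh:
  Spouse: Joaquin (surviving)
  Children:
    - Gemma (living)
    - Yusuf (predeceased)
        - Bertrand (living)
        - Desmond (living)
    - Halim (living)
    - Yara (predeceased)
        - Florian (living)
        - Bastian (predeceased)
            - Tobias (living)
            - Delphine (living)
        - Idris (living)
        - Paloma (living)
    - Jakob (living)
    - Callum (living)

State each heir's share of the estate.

Joaquin: ₹304,000; Gemma: ₹136,000; Bertrand: ₹68,000; Desmond: ₹68,000; Halim: ₹136,000; Florian: ₹34,000; Tobias: ₹17,000; Delphine: ₹17,000; Idris: ₹34,000; Paloma: ₹34,000; Jakob: ₹136,000; Callum: ₹136,000

Joaquin first takes ₹100,000, leaving a balance of ₹1,020,000. Joaquin then takes one-fifth of the balance (₹204,000), for a total of ₹304,000. The remaining ₹816,000 passes to the descendants.
The descendants' portion (₹816,000) is divided into 6 shares of ₹136,000: Gemma, Halim, Jakob, and Callum each take ₹136,000; Yusuf's ₹136,000 share passes to Yusuf's issue; Yara's ₹136,000 share passes to Yara's issue.
Yusuf's share (₹136,000) is divided into 2 shares of ₹68,000: Bertrand and Desmond each take ₹68,000.
Yara's share (₹136,000) is divided into 4 shares of ₹34,000: Florian, Idris, and Paloma each take ₹34,000; Bastian's ₹34,000 share passes to Bastian's issue.
Bastian's share (₹34,000) is divided into 2 shares of ₹17,000: Tobias and Delphine each take ₹17,000.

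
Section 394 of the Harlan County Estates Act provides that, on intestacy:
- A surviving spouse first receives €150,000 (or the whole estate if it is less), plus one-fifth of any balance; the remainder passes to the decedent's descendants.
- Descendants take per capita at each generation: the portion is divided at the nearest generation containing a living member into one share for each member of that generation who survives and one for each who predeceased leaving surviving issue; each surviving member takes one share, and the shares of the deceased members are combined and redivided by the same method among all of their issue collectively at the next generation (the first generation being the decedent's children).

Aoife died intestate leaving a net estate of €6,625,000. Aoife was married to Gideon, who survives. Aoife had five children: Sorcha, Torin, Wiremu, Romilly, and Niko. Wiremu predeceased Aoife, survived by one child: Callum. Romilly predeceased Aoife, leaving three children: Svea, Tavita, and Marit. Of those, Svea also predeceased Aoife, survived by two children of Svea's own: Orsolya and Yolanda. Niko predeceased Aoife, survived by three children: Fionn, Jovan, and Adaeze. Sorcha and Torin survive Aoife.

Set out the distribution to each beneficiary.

Gideon first takes €150,000, leaving a balance of €6,475,000. Gideon then takes one-fifth of the balance (€1,295,000), for a total of €1,445,000. The remaining €5,180,000 passes to the descendants.
The descendants' portion (€5,180,000) is divided at the children's generation into 5 shares of €1,036,000. Sorcha and Torin each take €1,036,000. The 3 shares of the deceased (Wiremu, Romilly, and Niko) are combined into a pool of €3,108,000.
That pool (€3,108,000) is divided at the grandchildren's generation into 7 shares of €444,000. Callum, Tavita, Marit, Fionn, Jovan, and Adaeze each take €444,000. The remaining share for the deceased Svea (€444,000) is carried to the next generation.
That pool (€444,000) is divided at the great-grandchildren's generation equally among Orsolya and Yolanda: €222,000 each.

Gideon: €1,445,000; Sorcha: €1,036,000; Torin: €1,036,000; Callum: €444,000; Orsolya: €222,000; Yolanda: €222,000; Tavita: €444,000; Marit: €444,000; Fionn: €444,000; Jovan: €444,000; Adaeze: €444,000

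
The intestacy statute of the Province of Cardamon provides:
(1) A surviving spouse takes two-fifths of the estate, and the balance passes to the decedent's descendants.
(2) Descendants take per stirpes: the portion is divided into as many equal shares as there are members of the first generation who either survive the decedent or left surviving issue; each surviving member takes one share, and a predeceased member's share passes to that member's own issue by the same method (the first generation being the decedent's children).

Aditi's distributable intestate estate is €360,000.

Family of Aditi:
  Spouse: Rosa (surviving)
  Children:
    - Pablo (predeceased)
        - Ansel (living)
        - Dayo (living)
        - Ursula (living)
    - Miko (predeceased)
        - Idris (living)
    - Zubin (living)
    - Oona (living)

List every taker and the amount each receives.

Rosa takes two-fifths of €360,000 = €144,000. The remaining €216,000 passes to the descendants.
The descendants' portion (€216,000) is divided into 4 shares of €54,000: Zubin and Oona each take €54,000; Pablo's €54,000 share passes to Pablo's issue; Miko's €54,000 share passes to Miko's issue.
Pablo's share (€54,000) is divided into 3 shares of €18,000: Ansel, Dayo, and Ursula each take €18,000.
Miko's share (€54,000) passes entirely to Idris.

Rosa: €144,000; Ansel: €18,000; Dayo: €18,000; Ursula: €18,000; Idris: €54,000; Zubin: €54,000; Oona: €54,000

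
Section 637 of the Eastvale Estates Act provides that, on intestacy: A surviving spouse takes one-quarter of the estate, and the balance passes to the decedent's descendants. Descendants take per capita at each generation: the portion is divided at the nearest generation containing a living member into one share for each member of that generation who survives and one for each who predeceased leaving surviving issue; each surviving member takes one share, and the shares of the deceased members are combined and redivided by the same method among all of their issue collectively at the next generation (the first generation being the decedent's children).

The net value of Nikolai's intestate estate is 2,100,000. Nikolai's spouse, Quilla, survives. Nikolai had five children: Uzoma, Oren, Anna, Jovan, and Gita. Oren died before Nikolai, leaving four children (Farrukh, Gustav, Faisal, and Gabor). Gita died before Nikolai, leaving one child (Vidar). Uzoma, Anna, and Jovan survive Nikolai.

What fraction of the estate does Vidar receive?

Vidar receives 3/50 of the estate.

Quilla takes one-quarter of 2,100,000 = 525,000. The remaining 1,575,000 passes to the descendants.
The descendants' portion (1,575,000) is divided at the children's generation into 5 shares of 315,000. Uzoma, Anna, and Jovan each take 315,000. The 2 shares of the deceased (Oren and Gita) are combined into a pool of 630,000.
That pool (630,000) is divided at the grandchildren's generation equally among Farrukh, Gustav, Faisal, Gabor, and Vidar: 126,000 each.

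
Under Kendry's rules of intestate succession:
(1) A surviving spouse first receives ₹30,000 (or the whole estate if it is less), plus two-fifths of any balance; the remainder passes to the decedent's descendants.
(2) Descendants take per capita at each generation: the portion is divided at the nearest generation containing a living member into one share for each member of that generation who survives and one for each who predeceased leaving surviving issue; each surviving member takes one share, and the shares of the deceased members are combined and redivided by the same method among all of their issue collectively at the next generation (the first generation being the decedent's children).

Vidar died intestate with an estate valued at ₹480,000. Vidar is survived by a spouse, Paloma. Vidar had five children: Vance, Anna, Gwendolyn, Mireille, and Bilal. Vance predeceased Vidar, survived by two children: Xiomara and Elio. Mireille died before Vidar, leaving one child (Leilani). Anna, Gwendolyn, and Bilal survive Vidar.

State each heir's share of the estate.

Paloma first takes ₹30,000, leaving a balance of ₹450,000. Paloma then takes two-fifths of the balance (₹180,000), for a total of ₹210,000. The remaining ₹270,000 passes to the descendants.
The descendants' portion (₹270,000) is divided at the children's generation into 5 shares of ₹54,000. Anna, Gwendolyn, and Bilal each take ₹54,000. The 2 shares of the deceased (Vance and Mireille) are combined into a pool of ₹108,000.
That pool (₹108,000) is divided at the grandchildren's generation equally among Xiomara, Elio, and Leilani: ₹36,000 each.

Paloma: ₹210,000; Xiomara: ₹36,000; Elio: ₹36,000; Anna: ₹54,000; Gwendolyn: ₹54,000; Leilani: ₹36,000; Bilal: ₹54,000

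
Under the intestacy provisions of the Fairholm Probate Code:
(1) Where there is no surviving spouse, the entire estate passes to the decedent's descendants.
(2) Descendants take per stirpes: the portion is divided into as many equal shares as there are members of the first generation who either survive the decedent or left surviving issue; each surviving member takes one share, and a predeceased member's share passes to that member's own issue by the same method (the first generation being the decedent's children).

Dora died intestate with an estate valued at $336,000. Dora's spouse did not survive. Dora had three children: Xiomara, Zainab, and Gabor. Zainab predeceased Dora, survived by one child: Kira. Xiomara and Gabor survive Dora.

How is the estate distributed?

Xiomara: $112,000; Kira: $112,000; Gabor: $112,000

The entire $336,000 passes to the descendants.
That amount ($336,000) is divided into 3 shares of $112,000: Xiomara and Gabor each take $112,000; Zainab's $112,000 share passes to Zainab's issue.
Zainab's share ($112,000) passes entirely to Kira.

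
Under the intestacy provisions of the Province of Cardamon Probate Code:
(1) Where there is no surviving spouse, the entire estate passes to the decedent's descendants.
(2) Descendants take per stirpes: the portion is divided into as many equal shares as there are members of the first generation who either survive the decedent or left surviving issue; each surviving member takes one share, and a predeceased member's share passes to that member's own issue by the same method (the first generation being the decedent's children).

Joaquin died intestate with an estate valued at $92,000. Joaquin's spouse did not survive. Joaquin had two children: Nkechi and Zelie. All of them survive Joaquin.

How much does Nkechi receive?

Nkechi receives $46,000.

The entire $92,000 passes to the descendants.
That amount ($92,000) is divided into 2 shares of $46,000: Nkechi and Zelie each take $46,000.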